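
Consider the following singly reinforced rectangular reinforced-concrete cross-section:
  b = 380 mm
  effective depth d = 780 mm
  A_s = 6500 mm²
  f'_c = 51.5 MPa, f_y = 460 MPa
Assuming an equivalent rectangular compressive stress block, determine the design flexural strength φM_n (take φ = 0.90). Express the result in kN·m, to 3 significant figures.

φM_n ≈ 1860 kN·m

T = A_s f_y = 6500 × 460 = 2990000 N = 2990 kN.
From C = T: a = T/(0.85 f'_c b) = 2990000/(0.85 × 51.5 × 380) = 179.75 mm.
M_n = T(d − a/2) = 2990 kN × (780 − 89.875) mm = 2063.47 kN·m.
φM_n = 0.90 × 2063.47 = 1857.12 kN·m.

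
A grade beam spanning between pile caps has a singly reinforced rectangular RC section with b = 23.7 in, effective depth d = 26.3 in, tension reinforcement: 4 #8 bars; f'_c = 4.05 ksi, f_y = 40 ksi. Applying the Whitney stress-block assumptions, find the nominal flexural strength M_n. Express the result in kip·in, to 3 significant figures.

A_s = 4 × 0.79 = 3.16 in².
T = A_s f_y = 3.16 × 40 = 126.4 kips.
a = T/(0.85 f'_c b) = 126.4/(0.85 × 4.05 × 23.7) = 1.549 in.
M_n = T(d − a/2) = 126.4 × (26.3 − 0.7745) = 3226.4 kip·in.

M_n ≈ 3230 kip·in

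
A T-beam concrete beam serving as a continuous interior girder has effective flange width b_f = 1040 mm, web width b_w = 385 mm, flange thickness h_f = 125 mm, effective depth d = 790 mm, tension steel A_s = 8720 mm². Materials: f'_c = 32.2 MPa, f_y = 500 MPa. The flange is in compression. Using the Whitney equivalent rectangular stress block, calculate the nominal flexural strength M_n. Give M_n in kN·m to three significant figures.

Tension: T = A_s f_y = 8720 × 500 = 4360000 N.
Try a within the flange: a = T/(0.85 f'_c b_f) = 4360000/(0.85 × 32.2 × 1040) = 153.17 mm.
a = 153.17 > h_f = 125 mm: the block extends into the web. Split into flange-overhang and web parts.
C_f = 0.85 f'_c (b_f − b_w) h_f = 0.85 × 32.2 × (1040 − 385) × 125 = 2240919 N.
Remaining web compression depth: a_w = (T − C_f)/(0.85 f'_c b_w) = (4360000 − 2240919)/(0.85 × 32.2 × 385) = 201.10 mm.
M_n = C_f(d − h_f/2) + (T − C_f)(d − a_w/2) = 2240919 × (790 − 62.5) + 2119081 × (790 − 100.55) = 1630.27 + 1461.00 = 3091.27 × 10⁶ N·mm.
M_n = 3091.27 kN·m.

M_n ≈ 3090 kN·m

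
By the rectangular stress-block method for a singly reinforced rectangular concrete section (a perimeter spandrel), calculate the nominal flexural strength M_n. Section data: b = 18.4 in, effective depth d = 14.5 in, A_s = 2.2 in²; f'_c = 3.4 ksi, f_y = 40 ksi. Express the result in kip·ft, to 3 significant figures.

T = A_s f_y = 2.2 × 40 = 88 kips.
a = T/(0.85 f'_c b) = 88/(0.85 × 3.4 × 18.4) = 1.655 in.
M_n = T(d − a/2) = 88 × (14.5 − 0.8275) = 1203.2 kip·in = 1203.2/12 = 100.27 kip·ft.

M_n ≈ 100 kip·ft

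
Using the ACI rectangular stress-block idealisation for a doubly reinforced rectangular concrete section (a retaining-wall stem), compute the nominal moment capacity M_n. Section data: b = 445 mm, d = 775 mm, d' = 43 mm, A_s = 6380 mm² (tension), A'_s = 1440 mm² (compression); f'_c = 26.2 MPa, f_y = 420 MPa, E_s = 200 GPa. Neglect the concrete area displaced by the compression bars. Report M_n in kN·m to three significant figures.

Assume both tension and compression steel yield.
Net tension couple steel: A_s − A'_s = 4940 mm².
a = (A_s − A'_s) f_y / (0.85 f'_c b) = 2074800/(0.85 × 26.2 × 445) = 209.36 mm.
c = a/β₁ = 209.36/0.85 = 246.31 mm; ε'_s = 0.003(c − d')/c = 0.0025 ≥ f_y/E_s = 0.0021, so compression steel does yield.
M_n = (A_s − A'_s) f_y (d − a/2) + A'_s f_y (d − d') = [2074800 × (775 − 104.68) + 604800 × (775 − 43)] × 10⁻⁶ = 1390.78 + 442.71 = 1833.49 kN·m.

M_n ≈ 1830 kN·m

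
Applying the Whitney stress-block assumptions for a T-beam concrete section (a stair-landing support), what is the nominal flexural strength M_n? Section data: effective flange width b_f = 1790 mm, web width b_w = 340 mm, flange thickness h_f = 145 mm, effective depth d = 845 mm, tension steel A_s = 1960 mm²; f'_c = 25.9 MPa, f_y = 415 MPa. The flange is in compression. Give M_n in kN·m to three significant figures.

M_n ≈ 679 kN·m

Tension: T = A_s f_y = 1960 × 415 = 813400 N.
Try a within the flange: a = T/(0.85 f'_c b_f) = 813400/(0.85 × 25.9 × 1790) = 20.64 mm.
Since a = 20.64 ≤ h_f = 145 mm, the stress block lies entirely in the flange; analyse as a rectangular beam of width b_f.
M_n = T(d − a/2) = 813400 × (845 − 10.32) = 678.93 × 10⁶ N·mm.
M_n = 678.93 kN·m.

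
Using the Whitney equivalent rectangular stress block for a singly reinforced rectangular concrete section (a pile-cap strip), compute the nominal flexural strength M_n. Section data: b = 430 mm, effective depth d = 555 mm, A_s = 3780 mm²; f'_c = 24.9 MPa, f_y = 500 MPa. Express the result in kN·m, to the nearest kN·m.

T = A_s f_y = 3780 × 500 = 1890000 N = 1890 kN.
From C = T: a = T/(0.85 f'_c b) = 1890000/(0.85 × 24.9 × 430) = 207.67 mm.
M_n = T(d − a/2) = 1890 kN × (555 − 103.835) mm = 852.70 kN·m.

M_n ≈ 853 kN·m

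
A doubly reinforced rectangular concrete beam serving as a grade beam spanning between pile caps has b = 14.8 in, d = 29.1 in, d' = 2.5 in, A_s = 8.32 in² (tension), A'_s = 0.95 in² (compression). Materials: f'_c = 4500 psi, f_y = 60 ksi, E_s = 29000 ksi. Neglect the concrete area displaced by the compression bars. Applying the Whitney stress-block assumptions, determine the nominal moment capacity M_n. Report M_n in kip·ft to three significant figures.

Assume both steels yield.
a = (A_s − A'_s) f_y/(0.85 f'_c b) = (8.32 − 0.95) × 60/(0.85 × 4.5 × 14.8) = 7.811 in.
c = a/β₁ = 7.811/0.825 = 9.468 in; ε'_s = 0.003(c − d')/c = 0.0022 ≥ ε_y = 0.0021, so the compression steel yields.
M_n = (A_s − A'_s) f_y (d − a/2) + A'_s f_y (d − d') = 442.2 × (29.1 − 3.9055) + 57 × (29.1 − 2.5) = 11141.0 + 1516.2 = 12657.2 kip·in = 12657.2/12 = 1054.77 kip·ft.

M_n ≈ 1050 kip·ft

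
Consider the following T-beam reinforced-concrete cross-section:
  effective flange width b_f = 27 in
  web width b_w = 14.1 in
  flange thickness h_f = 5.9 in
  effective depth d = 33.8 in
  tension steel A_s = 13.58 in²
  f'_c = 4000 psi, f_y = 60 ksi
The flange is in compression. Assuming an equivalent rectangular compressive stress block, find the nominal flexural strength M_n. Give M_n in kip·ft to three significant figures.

M_n ≈ 1960 kip·ft

Tension: T = A_s f_y = 13.58 × 60 = 814.8 kips.
Try a within the flange: a = T/(0.85 f'_c b_f) = 814.8/(0.85 × 4 × 27) = 8.876 in.
a = 8.876 > h_f = 5.9 in: the block extends into the web. Split into flange-overhang and web parts.
C_f = 0.85 f'_c (b_f − b_w) h_f = 0.85 × 4 × (27 − 14.1) × 5.9 = 258.8 kips.
Remaining web compression depth: a_w = (T − C_f)/(0.85 f'_c b_w) = (814.8 − 258.8)/(0.85 × 4 × 14.1) = 11.598 in.
M_n = C_f(d − h_f/2) + (T − C_f)(d − a_w/2) = 258.8 × (33.8 − 2.95) + 556 × (33.8 − 5.799) = 7984.0 + 15568.6 = 23552.6 kip·in.
M_n = 23552.6/12 = 1962.72 kip·ft.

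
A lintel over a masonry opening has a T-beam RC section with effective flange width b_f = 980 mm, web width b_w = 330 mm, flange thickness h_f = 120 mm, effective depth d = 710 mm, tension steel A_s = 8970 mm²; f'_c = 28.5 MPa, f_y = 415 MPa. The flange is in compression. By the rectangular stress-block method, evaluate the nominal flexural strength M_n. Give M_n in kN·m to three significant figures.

Tension: T = A_s f_y = 8970 × 415 = 3722550 N.
Try a within the flange: a = T/(0.85 f'_c b_f) = 3722550/(0.85 × 28.5 × 980) = 156.80 mm.
a = 156.80 > h_f = 120 mm: the block extends into the web. Split into flange-overhang and web parts.
C_f = 0.85 f'_c (b_f − b_w) h_f = 0.85 × 28.5 × (980 − 330) × 120 = 1889550 N.
Remaining web compression depth: a_w = (T − C_f)/(0.85 f'_c b_w) = (3722550 − 1889550)/(0.85 × 28.5 × 330) = 229.29 mm.
M_n = C_f(d − h_f/2) + (T − C_f)(d − a_w/2) = 1889550 × (710 − 60) + 1833000 × (710 − 114.645) = 1228.21 + 1091.29 = 2319.50 × 10⁶ N·mm.
M_n = 2319.50 kN·m.

M_n ≈ 2320 kN·m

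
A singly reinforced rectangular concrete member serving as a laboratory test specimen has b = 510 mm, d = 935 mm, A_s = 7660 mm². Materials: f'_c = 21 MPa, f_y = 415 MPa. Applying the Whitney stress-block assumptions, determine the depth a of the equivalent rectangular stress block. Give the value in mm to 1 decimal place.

a ≈ 349.2 mm

T = A_s f_y = 7660 × 415 = 3178900 N = 3178.9 kN.
Setting C = 0.85 f'_c a b equal to T: a = 3178900/(0.85 × 21 × 510) = 349.2 mm.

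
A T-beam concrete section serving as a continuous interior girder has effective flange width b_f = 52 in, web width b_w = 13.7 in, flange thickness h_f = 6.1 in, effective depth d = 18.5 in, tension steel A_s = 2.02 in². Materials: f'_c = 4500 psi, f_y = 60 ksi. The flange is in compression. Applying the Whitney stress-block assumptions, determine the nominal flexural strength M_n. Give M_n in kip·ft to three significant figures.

Tension: T = A_s f_y = 2.02 × 60 = 121.2 kips.
Try a within the flange: a = T/(0.85 f'_c b_f) = 121.2/(0.85 × 4.5 × 52) = 0.609 in.
Since a = 0.609 ≤ h_f = 6.1 in, the stress block lies entirely in the flange; analyse as a rectangular beam of width b_f.
M_n = T(d − a/2) = 121.2 × (18.5 − 0.3045) = 2205.3 kip·in.
M_n = 2205.3/12 = 183.78 kip·ft.

M_n ≈ 184 kip·ft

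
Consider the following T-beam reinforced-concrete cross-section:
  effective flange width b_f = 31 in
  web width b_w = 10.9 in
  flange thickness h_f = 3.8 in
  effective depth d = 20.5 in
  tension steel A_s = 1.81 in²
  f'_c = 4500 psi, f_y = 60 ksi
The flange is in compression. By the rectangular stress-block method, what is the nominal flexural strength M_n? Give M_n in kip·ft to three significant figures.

M_n ≈ 181 kip·ft

Tension: T = A_s f_y = 1.81 × 60 = 108.6 kips.
Try a within the flange: a = T/(0.85 f'_c b_f) = 108.6/(0.85 × 4.5 × 31) = 0.916 in.
Since a = 0.916 ≤ h_f = 3.8 in, the stress block lies entirely in the flange; analyse as a rectangular beam of width b_f.
M_n = T(d − a/2) = 108.6 × (20.5 − 0.458) = 2176.6 kip·in.
M_n = 2176.6/12 = 181.38 kip·ft.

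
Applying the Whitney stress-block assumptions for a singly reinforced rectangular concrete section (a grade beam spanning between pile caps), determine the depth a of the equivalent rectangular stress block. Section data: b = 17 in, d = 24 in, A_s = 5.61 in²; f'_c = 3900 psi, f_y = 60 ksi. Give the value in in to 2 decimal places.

a ≈ 5.97 in

T = A_s f_y = 5.61 × 60 = 336.6 kips.
a = T/(0.85 f'_c b) = 336.6/(0.85 × 3.9 × 17) = 5.97 in.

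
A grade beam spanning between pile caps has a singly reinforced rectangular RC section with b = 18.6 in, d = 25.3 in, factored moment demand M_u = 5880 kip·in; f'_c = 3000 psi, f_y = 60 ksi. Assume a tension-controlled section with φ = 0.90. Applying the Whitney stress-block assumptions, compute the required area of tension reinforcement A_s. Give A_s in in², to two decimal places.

M_n = M_u/φ = 5880/0.90 = 6533.33 kip·in.
From M_n = 0.85 f'_c a b (d − a/2):
a = d − √(d² − 2M_n/(0.85 f'_c b)) = 25.3 − √(25.3² − 2 × 6533.33/(0.85 × 3 × 18.6)) = 6.206 in.
A_s = 0.85 f'_c a b / f_y = 0.85 × 3 × 6.206 × 18.6 / 60 = 4.906 in².

A_s ≈ 4.91 in²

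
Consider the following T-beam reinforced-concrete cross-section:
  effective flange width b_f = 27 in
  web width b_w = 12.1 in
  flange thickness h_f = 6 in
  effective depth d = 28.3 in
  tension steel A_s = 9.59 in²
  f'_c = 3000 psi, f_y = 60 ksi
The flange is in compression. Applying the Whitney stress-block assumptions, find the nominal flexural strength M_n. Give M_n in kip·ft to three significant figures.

M_n ≈ 1140 kip·ft

Tension: T = A_s f_y = 9.59 × 60 = 575.4 kips.
Try a within the flange: a = T/(0.85 f'_c b_f) = 575.4/(0.85 × 3 × 27) = 8.357 in.
a = 8.357 > h_f = 6 in: the block extends into the web. Split into flange-overhang and web parts.
C_f = 0.85 f'_c (b_f − b_w) h_f = 0.85 × 3 × (27 − 12.1) × 6 = 228.0 kips.
Remaining web compression depth: a_w = (T − C_f)/(0.85 f'_c b_w) = (575.4 − 228.0)/(0.85 × 3 × 12.1) = 11.259 in.
M_n = C_f(d − h_f/2) + (T − C_f)(d − a_w/2) = 228.0 × (28.3 − 3) + 347.4 × (28.3 − 5.6295) = 5768.4 + 7875.7 = 13644.1 kip·in.
M_n = 13644.1/12 = 1137.01 kip·ft.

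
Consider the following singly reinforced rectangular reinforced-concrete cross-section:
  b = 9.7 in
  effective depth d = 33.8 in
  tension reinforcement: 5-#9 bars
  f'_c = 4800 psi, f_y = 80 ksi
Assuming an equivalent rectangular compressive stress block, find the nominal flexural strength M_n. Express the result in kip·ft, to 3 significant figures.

M_n ≈ 958 kip·ft

A_s = 5 × 1 = 5 in².
T = A_s f_y = 5 × 80 = 400 kips.
a = T/(0.85 f'_c b) = 400/(0.85 × 4.8 × 9.7) = 10.107 in.
M_n = T(d − a/2) = 400 × (33.8 − 5.0535) = 11498.6 kip·in = 11498.6/12 = 958.22 kip·ft.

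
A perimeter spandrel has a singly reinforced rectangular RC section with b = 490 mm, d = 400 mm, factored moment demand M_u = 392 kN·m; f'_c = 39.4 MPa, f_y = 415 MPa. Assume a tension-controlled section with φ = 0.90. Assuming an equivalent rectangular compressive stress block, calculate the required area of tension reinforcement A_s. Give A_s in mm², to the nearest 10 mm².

A_s ≈ 2890 mm²

M_n = M_u/φ = 392/0.90 = 435.556 kN·m.
With M_n = 0.85 f'_c a b (d − a/2), solve the quadratic for a:
a = d − √(d² − 2M_n/(0.85 f'_c b)) = 400 − √(400² − 2 × 435.556×10⁶/(0.85 × 39.4 × 490)) = 73.02 mm.
A_s = 0.85 f'_c a b / f_y = 0.85 × 39.4 × 73.02 × 490 / 415 = 2887.4 mm².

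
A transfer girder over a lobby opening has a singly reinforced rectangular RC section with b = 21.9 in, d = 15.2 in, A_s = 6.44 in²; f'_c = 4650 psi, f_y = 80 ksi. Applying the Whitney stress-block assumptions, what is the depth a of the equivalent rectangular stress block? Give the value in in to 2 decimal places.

a ≈ 5.95 in

T = A_s f_y = 6.44 × 80 = 515.2 kips.
a = T/(0.85 f'_c b) = 515.2/(0.85 × 4.65 × 21.9) = 5.95 in.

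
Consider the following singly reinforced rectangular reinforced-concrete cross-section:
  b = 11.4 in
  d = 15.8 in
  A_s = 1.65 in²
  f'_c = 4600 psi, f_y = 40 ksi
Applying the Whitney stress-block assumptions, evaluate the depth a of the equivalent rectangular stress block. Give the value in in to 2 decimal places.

a ≈ 1.48 in

T = A_s f_y = 1.65 × 40 = 66 kips.
a = T/(0.85 f'_c b) = 66/(0.85 × 4.6 × 11.4) = 1.48 in.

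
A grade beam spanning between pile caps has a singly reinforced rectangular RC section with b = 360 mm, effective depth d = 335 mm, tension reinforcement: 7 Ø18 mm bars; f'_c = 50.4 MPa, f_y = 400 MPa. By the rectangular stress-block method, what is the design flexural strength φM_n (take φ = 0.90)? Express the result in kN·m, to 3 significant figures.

A_s = 7 × 254 = 1778 mm².
T = A_s f_y = 1778 × 400 = 711200 N = 711.2 kN.
From C = T: a = T/(0.85 f'_c b) = 711200/(0.85 × 50.4 × 360) = 46.11 mm.
M_n = T(d − a/2) = 711.2 kN × (335 − 23.055) mm = 221.86 kN·m.
φM_n = 0.90 × 221.86 = 199.67 kN·m.

φM_n ≈ 200 kN·m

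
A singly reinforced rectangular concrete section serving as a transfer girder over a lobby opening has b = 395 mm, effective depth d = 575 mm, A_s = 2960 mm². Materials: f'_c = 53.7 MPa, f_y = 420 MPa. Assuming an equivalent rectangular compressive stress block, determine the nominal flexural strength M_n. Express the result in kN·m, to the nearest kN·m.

M_n ≈ 672 kN·m

T = A_s f_y = 2960 × 420 = 1243200 N = 1243.2 kN.
From C = T: a = T/(0.85 f'_c b) = 1243200/(0.85 × 53.7 × 395) = 68.95 mm.
M_n = T(d − a/2) = 1243.2 kN × (575 − 34.475) mm = 671.98 kN·m.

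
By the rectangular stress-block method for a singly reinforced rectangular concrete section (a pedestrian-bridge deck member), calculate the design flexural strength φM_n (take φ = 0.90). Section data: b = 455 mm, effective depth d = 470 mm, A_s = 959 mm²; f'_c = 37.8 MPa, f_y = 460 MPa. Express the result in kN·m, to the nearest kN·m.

T = A_s f_y = 959 × 460 = 441140 N = 441.14 kN.
From C = T: a = T/(0.85 f'_c b) = 441140/(0.85 × 37.8 × 455) = 30.18 mm.
M_n = T(d − a/2) = 441.14 kN × (470 − 15.09) mm = 200.68 kN·m.
φM_n = 0.90 × 200.68 = 180.61 kN·m.

φM_n ≈ 181 kN·m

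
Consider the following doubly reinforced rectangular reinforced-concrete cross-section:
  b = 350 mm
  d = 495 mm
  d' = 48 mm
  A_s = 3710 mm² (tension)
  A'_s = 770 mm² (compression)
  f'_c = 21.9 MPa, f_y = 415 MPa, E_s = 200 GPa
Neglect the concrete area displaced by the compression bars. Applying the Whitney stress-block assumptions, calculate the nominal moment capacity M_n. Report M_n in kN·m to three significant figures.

Assume both tension and compression steel yield.
Net tension couple steel: A_s − A'_s = 2940 mm².
a = (A_s − A'_s) f_y / (0.85 f'_c b) = 1220100/(0.85 × 21.9 × 350) = 187.27 mm.
c = a/β₁ = 187.27/0.85 = 220.32 mm; ε'_s = 0.003(c − d')/c = 0.0023 ≥ f_y/E_s = 0.0021, so compression steel does yield.
M_n = (A_s − A'_s) f_y (d − a/2) + A'_s f_y (d − d') = [1220100 × (495 − 93.635) + 319550 × (495 − 48)] × 10⁻⁶ = 489.71 + 142.84 = 632.55 kN·m.

M_n ≈ 633 kN·m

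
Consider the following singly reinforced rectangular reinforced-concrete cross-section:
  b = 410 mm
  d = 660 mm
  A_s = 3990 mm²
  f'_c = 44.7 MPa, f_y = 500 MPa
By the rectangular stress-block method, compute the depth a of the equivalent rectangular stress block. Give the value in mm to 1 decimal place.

a ≈ 128.1 mm

T = A_s f_y = 3990 × 500 = 1995000 N = 1995 kN.
Setting C = 0.85 f'_c a b equal to T: a = 1995000/(0.85 × 44.7 × 410) = 128.1 mm.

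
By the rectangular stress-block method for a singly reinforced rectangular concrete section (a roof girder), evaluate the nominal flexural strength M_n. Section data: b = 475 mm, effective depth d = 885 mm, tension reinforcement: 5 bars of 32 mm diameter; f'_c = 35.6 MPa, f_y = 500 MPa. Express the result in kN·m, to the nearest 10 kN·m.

A_s = 5 × 804 = 4020 mm².
T = A_s f_y = 4020 × 500 = 2010000 N = 2010 kN.
From C = T: a = T/(0.85 f'_c b) = 2010000/(0.85 × 35.6 × 475) = 139.84 mm.
M_n = T(d − a/2) = 2010 kN × (885 − 69.92) mm = 1638.31 kN·m.

M_n ≈ 1640 kN·m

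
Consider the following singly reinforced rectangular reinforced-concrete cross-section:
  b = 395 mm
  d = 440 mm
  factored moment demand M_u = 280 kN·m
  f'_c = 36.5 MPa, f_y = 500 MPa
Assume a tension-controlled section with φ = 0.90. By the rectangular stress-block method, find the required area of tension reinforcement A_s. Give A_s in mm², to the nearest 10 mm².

M_n = M_u/φ = 280/0.90 = 311.111 kN·m.
With M_n = 0.85 f'_c a b (d − a/2), solve the quadratic for a:
a = d − √(d² − 2M_n/(0.85 f'_c b)) = 440 − √(440² − 2 × 311.111×10⁶/(0.85 × 36.5 × 395)) = 62.08 mm.
A_s = 0.85 f'_c a b / f_y = 0.85 × 36.5 × 62.08 × 395 / 500 = 1521.6 mm².

A_s ≈ 1520 mm²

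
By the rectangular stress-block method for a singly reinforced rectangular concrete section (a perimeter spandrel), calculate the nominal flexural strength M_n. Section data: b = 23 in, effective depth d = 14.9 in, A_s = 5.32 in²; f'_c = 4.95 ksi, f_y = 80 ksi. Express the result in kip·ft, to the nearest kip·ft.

T = A_s f_y = 5.32 × 80 = 425.6 kips.
a = T/(0.85 f'_c b) = 425.6/(0.85 × 4.95 × 23) = 4.398 in.
M_n = T(d − a/2) = 425.6 × (14.9 − 2.199) = 5405.5 kip·in = 5405.5/12 = 450.46 kip·ft.

M_n ≈ 450 kip·ft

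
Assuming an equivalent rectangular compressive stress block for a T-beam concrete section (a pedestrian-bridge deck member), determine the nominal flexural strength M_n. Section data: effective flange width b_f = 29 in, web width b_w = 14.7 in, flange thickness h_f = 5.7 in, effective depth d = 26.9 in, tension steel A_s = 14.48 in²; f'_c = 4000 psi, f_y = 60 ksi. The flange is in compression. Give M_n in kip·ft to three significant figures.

Tension: T = A_s f_y = 14.48 × 60 = 868.8 kips.
Try a within the flange: a = T/(0.85 f'_c b_f) = 868.8/(0.85 × 4 × 29) = 8.811 in.
a = 8.811 > h_f = 5.7 in: the block extends into the web. Split into flange-overhang and web parts.
C_f = 0.85 f'_c (b_f − b_w) h_f = 0.85 × 4 × (29 − 14.7) × 5.7 = 277.1 kips.
Remaining web compression depth: a_w = (T − C_f)/(0.85 f'_c b_w) = (868.8 − 277.1)/(0.85 × 4 × 14.7) = 11.839 in.
M_n = C_f(d − h_f/2) + (T − C_f)(d − a_w/2) = 277.1 × (26.9 − 2.85) + 591.7 × (26.9 − 5.9195) = 6664.3 + 12414.2 = 19078.5 kip·in.
M_n = 19078.5/12 = 1589.88 kip·ft.

M_n ≈ 1590 kip·ft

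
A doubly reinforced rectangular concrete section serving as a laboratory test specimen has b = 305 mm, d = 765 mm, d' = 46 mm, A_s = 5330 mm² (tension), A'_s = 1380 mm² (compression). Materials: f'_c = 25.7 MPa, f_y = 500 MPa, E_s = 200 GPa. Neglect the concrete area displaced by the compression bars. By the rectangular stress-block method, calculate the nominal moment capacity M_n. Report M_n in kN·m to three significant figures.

M_n ≈ 1710 kN·m

Assume both tension and compression steel yield.
Net tension couple steel: A_s − A'_s = 3950 mm².
a = (A_s − A'_s) f_y / (0.85 f'_c b) = 1975000/(0.85 × 25.7 × 305) = 296.43 mm.
c = a/β₁ = 296.43/0.85 = 348.74 mm; ε'_s = 0.003(c − d')/c = 0.0026 ≥ f_y/E_s = 0.0025, so compression steel does yield.
M_n = (A_s − A'_s) f_y (d − a/2) + A'_s f_y (d − d') = [1975000 × (765 − 148.215) + 690000 × (765 − 46)] × 10⁻⁶ = 1218.15 + 496.11 = 1714.26 kN·m.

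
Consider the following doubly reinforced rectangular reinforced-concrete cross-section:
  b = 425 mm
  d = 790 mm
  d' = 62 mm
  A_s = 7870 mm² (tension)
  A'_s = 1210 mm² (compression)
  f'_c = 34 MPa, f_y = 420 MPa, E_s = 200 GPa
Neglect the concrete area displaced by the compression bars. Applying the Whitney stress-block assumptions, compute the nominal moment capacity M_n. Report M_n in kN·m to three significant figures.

M_n ≈ 2260 kN·m

Assume both tension and compression steel yield.
Net tension couple steel: A_s − A'_s = 6660 mm².
a = (A_s − A'_s) f_y / (0.85 f'_c b) = 2797200/(0.85 × 34 × 425) = 227.74 mm.
c = a/β₁ = 227.74/0.807 = 282.21 mm; ε'_s = 0.003(c − d')/c = 0.0023 ≥ f_y/E_s = 0.0021, so compression steel does yield.
M_n = (A_s − A'_s) f_y (d − a/2) + A'_s f_y (d − d') = [2797200 × (790 − 113.87) + 508200 × (790 − 62)] × 10⁻⁶ = 1891.27 + 369.97 = 2261.24 kN·m.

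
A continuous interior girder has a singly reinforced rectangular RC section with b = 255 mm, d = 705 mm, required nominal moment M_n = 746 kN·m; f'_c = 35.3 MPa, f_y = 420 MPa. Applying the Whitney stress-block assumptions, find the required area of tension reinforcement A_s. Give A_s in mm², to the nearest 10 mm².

A_s ≈ 2830 mm²

With M_n = 0.85 f'_c a b (d − a/2), solve the quadratic for a:
a = d − √(d² − 2M_n/(0.85 f'_c b)) = 705 − √(705² − 2 × 746×10⁶/(0.85 × 35.3 × 255)) = 155.43 mm.
A_s = 0.85 f'_c a b / f_y = 0.85 × 35.3 × 155.43 × 255 / 420 = 2831.5 mm².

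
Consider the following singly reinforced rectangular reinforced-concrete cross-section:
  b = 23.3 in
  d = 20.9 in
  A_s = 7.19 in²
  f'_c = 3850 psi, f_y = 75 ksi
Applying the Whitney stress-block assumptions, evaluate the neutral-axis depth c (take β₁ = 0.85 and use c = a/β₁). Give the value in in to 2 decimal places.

c ≈ 8.32 in

T = A_s f_y = 7.19 × 75 = 539.25 kips.
a = T/(0.85 f'_c b) = 539.25/(0.85 × 3.85 × 23.3) = 7.0722 in.
With β₁ = 0.85, c = a/β₁ = 7.0722/0.85 = 8.32 in.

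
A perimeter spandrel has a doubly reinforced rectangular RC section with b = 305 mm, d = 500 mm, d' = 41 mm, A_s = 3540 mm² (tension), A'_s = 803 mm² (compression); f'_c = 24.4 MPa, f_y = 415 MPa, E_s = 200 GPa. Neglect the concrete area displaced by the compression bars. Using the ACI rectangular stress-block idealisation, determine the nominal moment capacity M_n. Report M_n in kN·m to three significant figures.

Assume both tension and compression steel yield.
Net tension couple steel: A_s − A'_s = 2737 mm².
a = (A_s − A'_s) f_y / (0.85 f'_c b) = 1135855/(0.85 × 24.4 × 305) = 179.56 mm.
c = a/β₁ = 179.56/0.85 = 211.25 mm; ε'_s = 0.003(c − d')/c = 0.0024 ≥ f_y/E_s = 0.0021, so compression steel does yield.
M_n = (A_s − A'_s) f_y (d − a/2) + A'_s f_y (d − d') = [1135855 × (500 − 89.78) + 333245 × (500 − 41)] × 10⁻⁶ = 465.95 + 152.96 = 618.91 kN·m.

M_n ≈ 619 kN·m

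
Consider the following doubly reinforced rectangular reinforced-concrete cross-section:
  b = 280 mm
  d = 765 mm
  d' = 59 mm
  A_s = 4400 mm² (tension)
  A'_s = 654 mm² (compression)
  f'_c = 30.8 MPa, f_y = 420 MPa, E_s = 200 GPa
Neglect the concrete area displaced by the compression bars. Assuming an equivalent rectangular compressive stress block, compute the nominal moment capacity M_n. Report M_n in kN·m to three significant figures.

M_n ≈ 1230 kN·m

Assume both tension and compression steel yield.
Net tension couple steel: A_s − A'_s = 3746 mm².
a = (A_s − A'_s) f_y / (0.85 f'_c b) = 1573320/(0.85 × 30.8 × 280) = 214.63 mm.
c = a/β₁ = 214.63/0.83 = 258.59 mm; ε'_s = 0.003(c − d')/c = 0.0023 ≥ f_y/E_s = 0.0021, so compression steel does yield.
M_n = (A_s − A'_s) f_y (d − a/2) + A'_s f_y (d − d') = [1573320 × (765 − 107.315) + 274680 × (765 − 59)] × 10⁻⁶ = 1034.75 + 193.92 = 1228.67 kN·m.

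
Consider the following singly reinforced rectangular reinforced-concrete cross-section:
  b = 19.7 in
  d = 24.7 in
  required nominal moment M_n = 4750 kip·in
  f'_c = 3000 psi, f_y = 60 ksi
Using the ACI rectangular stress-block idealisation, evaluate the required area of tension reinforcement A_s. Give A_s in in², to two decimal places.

A_s ≈ 3.50 in²

From M_n = 0.85 f'_c a b (d − a/2):
a = d − √(d² − 2M_n/(0.85 f'_c b)) = 24.7 − √(24.7² − 2 × 4750/(0.85 × 3 × 19.7)) = 4.182 in.
A_s = 0.85 f'_c a b / f_y = 0.85 × 3 × 4.182 × 19.7 / 60 = 3.501 in².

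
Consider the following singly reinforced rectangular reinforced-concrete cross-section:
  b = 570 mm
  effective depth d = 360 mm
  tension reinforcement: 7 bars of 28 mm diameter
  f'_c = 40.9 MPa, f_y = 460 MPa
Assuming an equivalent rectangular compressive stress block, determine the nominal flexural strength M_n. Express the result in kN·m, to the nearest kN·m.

M_n ≈ 615 kN·m

A_s = 7 × 616 = 4312 mm².
T = A_s f_y = 4312 × 460 = 1983520 N = 1983.52 kN.
From C = T: a = T/(0.85 f'_c b) = 1983520/(0.85 × 40.9 × 570) = 100.10 mm.
M_n = T(d − a/2) = 1983.52 kN × (360 − 50.05) mm = 614.79 kN·m.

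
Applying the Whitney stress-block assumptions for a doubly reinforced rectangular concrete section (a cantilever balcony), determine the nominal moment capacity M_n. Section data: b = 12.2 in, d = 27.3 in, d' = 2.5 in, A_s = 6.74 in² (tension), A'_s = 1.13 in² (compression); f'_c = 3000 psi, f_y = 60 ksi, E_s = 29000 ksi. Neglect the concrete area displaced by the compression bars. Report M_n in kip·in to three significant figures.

Assume both steels yield.
a = (A_s − A'_s) f_y/(0.85 f'_c b) = (6.74 − 1.13) × 60/(0.85 × 3 × 12.2) = 10.820 in.
c = a/β₁ = 10.820/0.85 = 12.729 in; ε'_s = 0.003(c − d')/c = 0.0024 ≥ ε_y = 0.0021, so the compression steel yields.
M_n = (A_s − A'_s) f_y (d − a/2) + A'_s f_y (d − d') = 336.6 × (27.3 − 5.41) + 67.8 × (27.3 − 2.5) = 7368.2 + 1681.4 = 9049.6 kip·in.

M_n ≈ 9050 kip·in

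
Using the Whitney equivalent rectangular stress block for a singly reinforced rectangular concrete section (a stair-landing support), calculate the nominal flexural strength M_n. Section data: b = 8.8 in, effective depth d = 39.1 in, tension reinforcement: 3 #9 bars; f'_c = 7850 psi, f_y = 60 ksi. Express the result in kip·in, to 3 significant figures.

M_n ≈ 6760 kip·in

A_s = 3 × 1 = 3 in².
T = A_s f_y = 3 × 60 = 180 kips.
a = T/(0.85 f'_c b) = 180/(0.85 × 7.85 × 8.8) = 3.065 in.
M_n = T(d − a/2) = 180 × (39.1 − 1.5325) = 6762.2 kip·in.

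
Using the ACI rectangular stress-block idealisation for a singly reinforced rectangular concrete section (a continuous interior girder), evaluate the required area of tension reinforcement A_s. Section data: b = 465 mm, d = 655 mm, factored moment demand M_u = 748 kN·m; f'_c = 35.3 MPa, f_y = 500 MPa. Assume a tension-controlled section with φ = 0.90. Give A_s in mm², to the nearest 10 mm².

M_n = M_u/φ = 748/0.90 = 831.111 kN·m.
With M_n = 0.85 f'_c a b (d − a/2), solve the quadratic for a:
a = d − √(d² − 2M_n/(0.85 f'_c b)) = 655 − √(655² − 2 × 831.111×10⁶/(0.85 × 35.3 × 465)) = 98.32 mm.
A_s = 0.85 f'_c a b / f_y = 0.85 × 35.3 × 98.32 × 465 / 500 = 2743.6 mm².

A_s ≈ 2740 mm²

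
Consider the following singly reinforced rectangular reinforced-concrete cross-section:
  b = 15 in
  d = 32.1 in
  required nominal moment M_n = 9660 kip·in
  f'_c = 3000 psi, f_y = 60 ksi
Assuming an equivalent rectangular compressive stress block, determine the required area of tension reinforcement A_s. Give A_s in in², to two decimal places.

From M_n = 0.85 f'_c a b (d − a/2):
a = d − √(d² − 2M_n/(0.85 f'_c b)) = 32.1 − √(32.1² − 2 × 9660/(0.85 × 3 × 15)) = 9.180 in.
A_s = 0.85 f'_c a b / f_y = 0.85 × 3 × 9.180 × 15 / 60 = 5.852 in².

A_s ≈ 5.85 in²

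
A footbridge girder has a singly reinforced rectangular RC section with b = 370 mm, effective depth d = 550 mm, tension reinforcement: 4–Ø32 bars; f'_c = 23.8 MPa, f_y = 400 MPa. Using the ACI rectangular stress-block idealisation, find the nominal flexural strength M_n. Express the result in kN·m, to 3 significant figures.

A_s = 4 × 804 = 3216 mm².
T = A_s f_y = 3216 × 400 = 1286400 N = 1286.4 kN.
From C = T: a = T/(0.85 f'_c b) = 1286400/(0.85 × 23.8 × 370) = 171.86 mm.
M_n = T(d − a/2) = 1286.4 kN × (550 − 85.93) mm = 596.98 kN·m.

M_n ≈ 597 kN·m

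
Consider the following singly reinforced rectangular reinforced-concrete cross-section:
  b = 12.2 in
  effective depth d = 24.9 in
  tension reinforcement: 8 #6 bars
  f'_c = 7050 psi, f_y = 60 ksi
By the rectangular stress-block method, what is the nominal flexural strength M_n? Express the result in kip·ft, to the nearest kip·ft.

M_n ≈ 413 kip·ft

A_s = 8 × 0.44 = 3.52 in².
T = A_s f_y = 3.52 × 60 = 211.2 kips.
a = T/(0.85 f'_c b) = 211.2/(0.85 × 7.05 × 12.2) = 2.889 in.
M_n = T(d − a/2) = 211.2 × (24.9 − 1.4445) = 4953.8 kip·in = 4953.8/12 = 412.82 kip·ft.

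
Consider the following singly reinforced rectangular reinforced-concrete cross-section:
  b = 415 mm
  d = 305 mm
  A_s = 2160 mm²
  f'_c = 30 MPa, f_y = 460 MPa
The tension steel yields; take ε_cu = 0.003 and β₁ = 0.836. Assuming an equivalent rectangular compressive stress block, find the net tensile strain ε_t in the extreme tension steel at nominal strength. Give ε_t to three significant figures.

ε_t ≈ 0.00515

a = A_s f_y/(0.85 f'_c b) = 93.89 mm.
β₁ = 0.836, so c = a/β₁ = 93.89/0.836 = 112.31 mm.
From the linear strain diagram with ε_cu = 0.003: ε_t = 0.003 (d − c)/c = 0.003 × (305 − 112.31)/112.31 = 0.00515.
Since ε_t ≥ 0.005, the section is tension-controlled.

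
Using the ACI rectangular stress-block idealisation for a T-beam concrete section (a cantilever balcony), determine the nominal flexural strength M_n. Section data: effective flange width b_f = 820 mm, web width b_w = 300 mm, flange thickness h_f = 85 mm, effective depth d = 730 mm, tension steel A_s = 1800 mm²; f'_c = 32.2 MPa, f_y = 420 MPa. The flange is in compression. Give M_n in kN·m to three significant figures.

Tension: T = A_s f_y = 1800 × 420 = 756000 N.
Try a within the flange: a = T/(0.85 f'_c b_f) = 756000/(0.85 × 32.2 × 820) = 33.68 mm.
Since a = 33.68 ≤ h_f = 85 mm, the stress block lies entirely in the flange; analyse as a rectangular beam of width b_f.
M_n = T(d − a/2) = 756000 × (730 − 16.84) = 539.15 × 10⁶ N·mm.
M_n = 539.15 kN·m.

M_n ≈ 539 kN·m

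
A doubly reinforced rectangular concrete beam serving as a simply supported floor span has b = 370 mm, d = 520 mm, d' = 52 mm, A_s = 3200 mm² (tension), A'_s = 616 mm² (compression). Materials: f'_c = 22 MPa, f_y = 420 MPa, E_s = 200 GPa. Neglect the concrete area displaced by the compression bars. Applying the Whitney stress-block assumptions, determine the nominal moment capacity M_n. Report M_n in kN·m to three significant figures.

Assume both tension and compression steel yield.
Net tension couple steel: A_s − A'_s = 2584 mm².
a = (A_s − A'_s) f_y / (0.85 f'_c b) = 1085280/(0.85 × 22 × 370) = 156.86 mm.
c = a/β₁ = 156.86/0.85 = 184.54 mm; ε'_s = 0.003(c − d')/c = 0.0022 ≥ f_y/E_s = 0.0021, so compression steel does yield.
M_n = (A_s − A'_s) f_y (d − a/2) + A'_s f_y (d − d') = [1085280 × (520 − 78.43) + 258720 × (520 − 52)] × 10⁻⁶ = 479.23 + 121.08 = 600.31 kN·m.

M_n ≈ 600 kN·m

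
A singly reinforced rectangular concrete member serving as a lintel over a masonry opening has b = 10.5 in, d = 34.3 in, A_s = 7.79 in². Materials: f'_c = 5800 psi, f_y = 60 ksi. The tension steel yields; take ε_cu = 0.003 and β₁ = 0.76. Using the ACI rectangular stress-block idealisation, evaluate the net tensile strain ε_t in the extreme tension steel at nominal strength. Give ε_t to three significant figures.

a = A_s f_y/(0.85 f'_c b) = 9.029 in.
β₁ = 0.76, so c = a/β₁ = 9.029/0.76 = 11.880 in.
From the linear strain diagram with ε_cu = 0.003: ε_t = 0.003 (d − c)/c = 0.003 × (34.3 − 11.880)/11.880 = 0.00566.
Since ε_t ≥ 0.005, the section is tension-controlled.

ε_t ≈ 0.00566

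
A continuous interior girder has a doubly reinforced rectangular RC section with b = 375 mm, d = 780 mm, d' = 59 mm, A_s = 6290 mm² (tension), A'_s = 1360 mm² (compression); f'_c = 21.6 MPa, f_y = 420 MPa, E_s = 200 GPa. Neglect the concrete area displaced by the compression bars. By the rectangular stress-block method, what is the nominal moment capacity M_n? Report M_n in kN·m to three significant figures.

M_n ≈ 1720 kN·m

Assume both tension and compression steel yield.
Net tension couple steel: A_s − A'_s = 4930 mm².
a = (A_s − A'_s) f_y / (0.85 f'_c b) = 2070600/(0.85 × 21.6 × 375) = 300.74 mm.
c = a/β₁ = 300.74/0.85 = 353.81 mm; ε'_s = 0.003(c − d')/c = 0.0025 ≥ f_y/E_s = 0.0021, so compression steel does yield.
M_n = (A_s − A'_s) f_y (d − a/2) + A'_s f_y (d − d') = [2070600 × (780 − 150.37) + 571200 × (780 − 59)] × 10⁻⁶ = 1303.71 + 411.84 = 1715.55 kN·m.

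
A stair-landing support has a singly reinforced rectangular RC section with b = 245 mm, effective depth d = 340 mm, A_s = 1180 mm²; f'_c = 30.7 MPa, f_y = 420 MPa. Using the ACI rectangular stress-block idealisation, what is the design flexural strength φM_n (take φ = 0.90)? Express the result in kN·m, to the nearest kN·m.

T = A_s f_y = 1180 × 420 = 495600 N = 495.6 kN.
From C = T: a = T/(0.85 f'_c b) = 495600/(0.85 × 30.7 × 245) = 77.52 mm.
M_n = T(d − a/2) = 495.6 kN × (340 − 38.76) mm = 149.29 kN·m.
φM_n = 0.90 × 149.29 = 134.36 kN·m.

φM_n ≈ 134 kN·m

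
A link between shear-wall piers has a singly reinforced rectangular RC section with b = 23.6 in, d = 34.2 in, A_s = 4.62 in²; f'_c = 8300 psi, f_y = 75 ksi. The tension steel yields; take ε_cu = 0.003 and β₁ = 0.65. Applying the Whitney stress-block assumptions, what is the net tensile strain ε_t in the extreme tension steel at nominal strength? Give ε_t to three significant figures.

a = A_s f_y/(0.85 f'_c b) = 2.081 in.
β₁ = 0.65, so c = a/β₁ = 2.081/0.65 = 3.202 in.
From the linear strain diagram with ε_cu = 0.003: ε_t = 0.003 (d − c)/c = 0.003 × (34.2 − 3.202)/3.202 = 0.0290.
Since ε_t ≥ 0.005, the section is tension-controlled.

ε_t ≈ 0.0290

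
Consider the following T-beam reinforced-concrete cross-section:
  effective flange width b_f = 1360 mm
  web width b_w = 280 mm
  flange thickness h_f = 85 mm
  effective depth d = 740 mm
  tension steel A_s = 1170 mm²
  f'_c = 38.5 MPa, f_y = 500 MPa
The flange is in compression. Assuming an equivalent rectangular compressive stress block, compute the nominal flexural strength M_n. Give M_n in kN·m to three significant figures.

M_n ≈ 429 kN·m

Tension: T = A_s f_y = 1170 × 500 = 585000 N.
Try a within the flange: a = T/(0.85 f'_c b_f) = 585000/(0.85 × 38.5 × 1360) = 13.14 mm.
Since a = 13.14 ≤ h_f = 85 mm, the stress block lies entirely in the flange; analyse as a rectangular beam of width b_f.
M_n = T(d − a/2) = 585000 × (740 − 6.57) = 429.06 × 10⁶ N·mm.
M_n = 429.06 kN·m.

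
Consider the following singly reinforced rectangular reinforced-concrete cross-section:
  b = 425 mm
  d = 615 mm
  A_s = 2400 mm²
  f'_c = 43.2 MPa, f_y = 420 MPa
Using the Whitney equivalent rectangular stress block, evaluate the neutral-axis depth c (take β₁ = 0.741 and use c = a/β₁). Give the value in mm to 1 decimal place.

c ≈ 87.2 mm

T = A_s f_y = 2400 × 420 = 1008000 N = 1008 kN.
Setting C = 0.85 f'_c a b equal to T: a = 1008000/(0.85 × 43.2 × 425) = 64.591 mm.
With β₁ = 0.741, c = a/β₁ = 64.591/0.741 = 87.2 mm.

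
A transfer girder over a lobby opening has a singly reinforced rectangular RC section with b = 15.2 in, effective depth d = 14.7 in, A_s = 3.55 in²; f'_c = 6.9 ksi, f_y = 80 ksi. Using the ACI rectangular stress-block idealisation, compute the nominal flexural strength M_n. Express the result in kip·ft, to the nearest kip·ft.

T = A_s f_y = 3.55 × 80 = 284 kips.
a = T/(0.85 f'_c b) = 284/(0.85 × 6.9 × 15.2) = 3.186 in.
M_n = T(d − a/2) = 284 × (14.7 − 1.593) = 3722.4 kip·in = 3722.4/12 = 310.20 kip·ft.

M_n ≈ 310 kip·ft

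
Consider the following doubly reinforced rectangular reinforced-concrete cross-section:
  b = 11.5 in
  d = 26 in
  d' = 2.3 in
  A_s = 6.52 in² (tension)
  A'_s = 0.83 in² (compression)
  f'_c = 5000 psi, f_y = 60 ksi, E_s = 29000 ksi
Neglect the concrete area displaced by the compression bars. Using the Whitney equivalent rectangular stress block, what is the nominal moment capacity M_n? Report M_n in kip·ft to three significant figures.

M_n ≈ 739 kip·ft

Assume both steels yield.
a = (A_s − A'_s) f_y/(0.85 f'_c b) = (6.52 − 0.83) × 60/(0.85 × 5 × 11.5) = 6.985 in.
c = a/β₁ = 6.985/0.8 = 8.731 in; ε'_s = 0.003(c − d')/c = 0.0022 ≥ ε_y = 0.0021, so the compression steel yields.
M_n = (A_s − A'_s) f_y (d − a/2) + A'_s f_y (d − d') = 341.4 × (26 − 3.4925) + 49.8 × (26 − 2.3) = 7684.1 + 1180.3 = 8864.4 kip·in = 8864.4/12 = 738.70 kip·ft.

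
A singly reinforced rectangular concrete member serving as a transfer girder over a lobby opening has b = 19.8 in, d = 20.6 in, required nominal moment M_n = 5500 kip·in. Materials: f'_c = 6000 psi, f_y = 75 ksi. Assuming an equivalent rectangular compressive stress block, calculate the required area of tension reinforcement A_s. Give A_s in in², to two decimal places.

From M_n = 0.85 f'_c a b (d − a/2):
a = d − √(d² − 2M_n/(0.85 f'_c b)) = 20.6 − √(20.6² − 2 × 5500/(0.85 × 6 × 19.8)) = 2.840 in.
A_s = 0.85 f'_c a b / f_y = 0.85 × 6 × 2.840 × 19.8 / 75 = 3.824 in².

A_s ≈ 3.82 in²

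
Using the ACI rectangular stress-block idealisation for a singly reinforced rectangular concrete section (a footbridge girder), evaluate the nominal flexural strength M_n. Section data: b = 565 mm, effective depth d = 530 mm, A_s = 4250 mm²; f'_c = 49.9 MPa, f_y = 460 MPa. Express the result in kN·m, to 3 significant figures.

T = A_s f_y = 4250 × 460 = 1955000 N = 1955 kN.
From C = T: a = T/(0.85 f'_c b) = 1955000/(0.85 × 49.9 × 565) = 81.58 mm.
M_n = T(d − a/2) = 1955 kN × (530 − 40.79) mm = 956.41 kN·m.

M_n ≈ 956 kN·m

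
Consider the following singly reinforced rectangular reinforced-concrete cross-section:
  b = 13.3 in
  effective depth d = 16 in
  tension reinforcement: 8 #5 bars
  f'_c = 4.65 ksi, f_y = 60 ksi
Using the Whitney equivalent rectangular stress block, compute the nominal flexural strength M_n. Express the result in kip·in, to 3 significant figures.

M_n ≈ 2170 kip·in

A_s = 8 × 0.31 = 2.48 in².
T = A_s f_y = 2.48 × 60 = 148.8 kips.
a = T/(0.85 f'_c b) = 148.8/(0.85 × 4.65 × 13.3) = 2.831 in.
M_n = T(d − a/2) = 148.8 × (16 − 1.4155) = 2170.2 kip·in.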